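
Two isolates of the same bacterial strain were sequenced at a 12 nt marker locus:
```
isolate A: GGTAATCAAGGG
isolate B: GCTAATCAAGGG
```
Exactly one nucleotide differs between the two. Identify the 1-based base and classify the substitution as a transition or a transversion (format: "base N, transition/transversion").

base 2, transversion

Base 2 changes G→C. G is a purine and C is a pyrimidine, so this is a transversion.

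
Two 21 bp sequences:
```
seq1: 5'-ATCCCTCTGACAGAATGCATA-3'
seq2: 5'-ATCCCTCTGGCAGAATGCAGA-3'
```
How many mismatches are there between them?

2

Comparing position by position, 2 bases differ: 10 (A/G), 20 (T/G).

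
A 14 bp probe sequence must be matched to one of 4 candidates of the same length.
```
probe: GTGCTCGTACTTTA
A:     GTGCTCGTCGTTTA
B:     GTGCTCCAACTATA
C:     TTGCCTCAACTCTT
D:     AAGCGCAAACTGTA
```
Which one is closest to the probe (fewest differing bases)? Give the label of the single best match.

Hamming distances to probe — A: 2; B: 3; C: 7; D: 6.
Smallest is A with 2 mismatches.

A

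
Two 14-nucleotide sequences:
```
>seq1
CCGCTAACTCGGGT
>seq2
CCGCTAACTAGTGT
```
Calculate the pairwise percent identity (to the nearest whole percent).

2 positions differ (10, 12), so 12 of 14 match: 12/14 = 85.71%.

86%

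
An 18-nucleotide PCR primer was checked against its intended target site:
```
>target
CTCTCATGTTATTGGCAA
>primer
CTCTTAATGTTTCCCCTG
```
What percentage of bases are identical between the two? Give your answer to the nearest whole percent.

Mismatches at positions 5, 7, 8, 9, 11, 13, 14, 15, 17, 18 (1-based): 10 of 18.
Identical positions: 8/18 = 44.44% → 44%.

44%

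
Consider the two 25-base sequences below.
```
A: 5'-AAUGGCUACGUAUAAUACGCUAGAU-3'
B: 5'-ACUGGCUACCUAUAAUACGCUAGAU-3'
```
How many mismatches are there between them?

2

The sequences differ at positions 2, 10 (1-based) — 2 in total.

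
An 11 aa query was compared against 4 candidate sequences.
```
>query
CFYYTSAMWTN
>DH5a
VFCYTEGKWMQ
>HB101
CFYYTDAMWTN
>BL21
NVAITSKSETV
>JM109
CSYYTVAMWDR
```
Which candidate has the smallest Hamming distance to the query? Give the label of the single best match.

Hamming distances to query — DH5a: 7; HB101: 1; BL21: 8; JM109: 4.
Smallest is HB101 with 1 mismatch.

HB101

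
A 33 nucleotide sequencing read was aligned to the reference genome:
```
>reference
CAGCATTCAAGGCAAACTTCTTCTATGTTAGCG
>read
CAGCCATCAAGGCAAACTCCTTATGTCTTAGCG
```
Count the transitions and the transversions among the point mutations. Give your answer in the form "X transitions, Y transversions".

Mismatches (1-based):
position 5: A→C (purine→pyrimidine, transversion)
position 6: T→A (pyrimidine→purine, transversion)
position 19: T→C (pyrimidine→pyrimidine, transition)
position 23: C→A (pyrimidine→purine, transversion)
position 25: A→G (purine→purine, transition)
position 27: G→C (purine→pyrimidine, transversion)

2 transitions, 4 transversions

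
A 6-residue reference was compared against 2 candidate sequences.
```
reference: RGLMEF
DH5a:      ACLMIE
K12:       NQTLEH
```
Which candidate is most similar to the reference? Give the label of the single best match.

DH5a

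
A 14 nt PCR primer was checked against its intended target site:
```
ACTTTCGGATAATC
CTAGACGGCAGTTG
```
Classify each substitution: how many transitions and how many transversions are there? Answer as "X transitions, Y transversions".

Mismatches (1-based):
site 1: A→C (purine→pyrimidine, transversion)
site 2: C→T (pyrimidine→pyrimidine, transition)
site 3: T→A (pyrimidine→purine, transversion)
site 4: T→G (pyrimidine→purine, transversion)
site 5: T→A (pyrimidine→purine, transversion)
site 9: A→C (purine→pyrimidine, transversion)
site 10: T→A (pyrimidine→purine, transversion)
site 11: A→G (purine→purine, transition)
site 12: A→T (purine→pyrimidine, transversion)
site 14: C→G (pyrimidine→purine, transversion)

2 transitions, 8 transversions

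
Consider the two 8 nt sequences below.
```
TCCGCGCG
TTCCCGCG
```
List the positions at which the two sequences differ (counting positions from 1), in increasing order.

2, 4

Differences at position 2 (C→T), position 4 (G→C).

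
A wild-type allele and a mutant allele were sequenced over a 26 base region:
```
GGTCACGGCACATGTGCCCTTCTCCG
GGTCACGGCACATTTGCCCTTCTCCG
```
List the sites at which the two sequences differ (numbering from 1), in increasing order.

14

Scanning 1-based: 14: G/T.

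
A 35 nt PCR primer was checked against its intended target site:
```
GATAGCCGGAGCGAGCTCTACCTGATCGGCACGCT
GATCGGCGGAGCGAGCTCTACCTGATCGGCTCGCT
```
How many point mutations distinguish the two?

3

The sequences differ at bases 4, 6, 31 (1-based) — 3 in total.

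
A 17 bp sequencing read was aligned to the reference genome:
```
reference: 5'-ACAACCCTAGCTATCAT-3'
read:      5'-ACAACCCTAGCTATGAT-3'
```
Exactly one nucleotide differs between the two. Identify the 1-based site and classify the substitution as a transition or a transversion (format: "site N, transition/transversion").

The sequences differ only at site 15: C→G (pyrimidine→purine), a transversion.

site 15, transversion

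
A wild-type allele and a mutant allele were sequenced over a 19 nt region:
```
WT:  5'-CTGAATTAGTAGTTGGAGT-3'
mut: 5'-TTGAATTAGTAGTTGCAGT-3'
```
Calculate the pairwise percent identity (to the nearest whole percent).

89%

Mismatches at positions 1, 16 (1-based): 2 of 19.
Identical positions: 17/19 = 89.47% → 89%.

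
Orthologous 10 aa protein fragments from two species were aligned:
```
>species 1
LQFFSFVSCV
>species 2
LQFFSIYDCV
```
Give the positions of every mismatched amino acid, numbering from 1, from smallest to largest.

Differences at position 6 (F→I), position 7 (V→Y), position 8 (S→D).

6, 7, 8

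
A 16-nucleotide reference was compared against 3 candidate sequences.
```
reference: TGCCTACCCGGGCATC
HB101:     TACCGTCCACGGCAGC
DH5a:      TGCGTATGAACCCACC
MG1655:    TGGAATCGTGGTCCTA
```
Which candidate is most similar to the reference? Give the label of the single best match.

HB101

HB101 differs at 6 sites; DH5a differs at 8 sites; MG1655 differs at 9 sites. The closest is HB101.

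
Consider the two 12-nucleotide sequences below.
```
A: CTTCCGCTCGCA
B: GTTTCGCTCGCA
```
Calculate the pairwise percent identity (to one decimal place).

2 positions differ (1, 4), so 10 of 12 match: 10/12 = 83.33%.

83.3%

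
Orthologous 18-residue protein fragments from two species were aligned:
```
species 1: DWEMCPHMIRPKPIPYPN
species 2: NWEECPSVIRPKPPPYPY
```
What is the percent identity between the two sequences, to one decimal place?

Mismatches at positions 1, 4, 7, 8, 14, 18 (1-based): 6 of 18.
Identical positions: 12/18 = 66.67% → 66.7%.

66.7%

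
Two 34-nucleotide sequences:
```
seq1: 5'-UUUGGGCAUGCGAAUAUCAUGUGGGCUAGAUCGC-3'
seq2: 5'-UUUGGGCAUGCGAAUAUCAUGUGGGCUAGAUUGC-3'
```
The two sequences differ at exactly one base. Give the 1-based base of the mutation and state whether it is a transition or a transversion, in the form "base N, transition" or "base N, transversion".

base 32, transition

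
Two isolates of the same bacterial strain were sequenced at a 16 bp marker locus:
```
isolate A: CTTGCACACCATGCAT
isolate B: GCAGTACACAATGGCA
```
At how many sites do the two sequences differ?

8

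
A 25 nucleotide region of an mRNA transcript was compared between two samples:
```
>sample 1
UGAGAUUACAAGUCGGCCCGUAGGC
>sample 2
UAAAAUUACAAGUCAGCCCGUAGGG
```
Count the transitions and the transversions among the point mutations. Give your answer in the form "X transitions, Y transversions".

3 transitions, 1 transversion

Transitions (purine↔purine or pyrimidine↔pyrimidine): 2 G→A, 4 G→A, 15 G→A.
Transversions (purine↔pyrimidine): 25 C→G.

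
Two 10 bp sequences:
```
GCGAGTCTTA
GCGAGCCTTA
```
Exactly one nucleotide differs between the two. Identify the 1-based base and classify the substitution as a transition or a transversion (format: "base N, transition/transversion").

The sequences differ only at base 6: T→C (pyrimidine→pyrimidine), a transition.

base 6, transition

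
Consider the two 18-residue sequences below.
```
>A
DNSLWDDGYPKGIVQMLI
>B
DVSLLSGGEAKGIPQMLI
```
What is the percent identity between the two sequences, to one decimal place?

61.1%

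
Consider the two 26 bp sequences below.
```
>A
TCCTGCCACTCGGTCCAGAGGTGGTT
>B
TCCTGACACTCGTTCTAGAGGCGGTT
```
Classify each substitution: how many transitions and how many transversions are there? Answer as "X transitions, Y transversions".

Mismatches (1-based):
position 6: C→A (pyrimidine→purine, transversion)
position 13: G→T (purine→pyrimidine, transversion)
position 16: C→T (pyrimidine→pyrimidine, transition)
position 22: T→C (pyrimidine→pyrimidine, transition)

2 transitions, 2 transversions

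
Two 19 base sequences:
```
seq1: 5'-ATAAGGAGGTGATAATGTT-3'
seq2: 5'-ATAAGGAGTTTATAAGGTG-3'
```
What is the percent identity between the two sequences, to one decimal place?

78.9%

Mismatches at positions 9, 11, 16, 19 (1-based): 4 of 19.
Identical positions: 15/19 = 78.95% → 78.9%.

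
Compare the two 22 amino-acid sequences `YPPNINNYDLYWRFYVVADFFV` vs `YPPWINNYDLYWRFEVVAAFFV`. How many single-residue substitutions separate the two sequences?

Mismatches (1-based): residue 4: N→W; residue 15: Y→E; residue 19: D→A.

3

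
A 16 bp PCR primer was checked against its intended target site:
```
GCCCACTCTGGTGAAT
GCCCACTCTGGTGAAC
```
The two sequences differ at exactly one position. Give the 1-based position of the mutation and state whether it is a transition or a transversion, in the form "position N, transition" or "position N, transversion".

position 16, transition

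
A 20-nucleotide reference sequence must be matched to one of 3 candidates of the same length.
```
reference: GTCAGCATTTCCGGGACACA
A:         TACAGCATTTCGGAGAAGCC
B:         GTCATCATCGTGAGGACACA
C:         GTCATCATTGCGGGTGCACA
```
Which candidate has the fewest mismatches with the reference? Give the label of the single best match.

C

A differs at 7 positions; B differs at 6 positions; C differs at 5 positions. The closest is C.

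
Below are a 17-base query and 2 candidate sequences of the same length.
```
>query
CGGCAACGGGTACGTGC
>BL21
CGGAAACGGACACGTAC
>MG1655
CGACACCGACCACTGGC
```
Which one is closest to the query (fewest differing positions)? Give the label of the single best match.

Hamming distances to query — BL21: 4; MG1655: 7.
Smallest is BL21 with 4 mismatches.

BL21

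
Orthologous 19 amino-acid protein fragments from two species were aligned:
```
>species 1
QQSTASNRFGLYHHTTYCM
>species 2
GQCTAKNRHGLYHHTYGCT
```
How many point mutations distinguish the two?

7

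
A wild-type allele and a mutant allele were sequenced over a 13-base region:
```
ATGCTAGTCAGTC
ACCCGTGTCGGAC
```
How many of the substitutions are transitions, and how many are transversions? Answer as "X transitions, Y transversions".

Mismatches (1-based):
base 2: T→C (pyrimidine→pyrimidine, transition)
base 3: G→C (purine→pyrimidine, transversion)
base 5: T→G (pyrimidine→purine, transversion)
base 6: A→T (purine→pyrimidine, transversion)
base 10: A→G (purine→purine, transition)
base 12: T→A (pyrimidine→purine, transversion)

2 transitions, 4 transversions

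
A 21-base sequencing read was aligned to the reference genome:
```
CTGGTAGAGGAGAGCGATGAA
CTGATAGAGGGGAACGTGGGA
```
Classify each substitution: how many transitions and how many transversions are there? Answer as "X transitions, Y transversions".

4 transitions, 2 transversions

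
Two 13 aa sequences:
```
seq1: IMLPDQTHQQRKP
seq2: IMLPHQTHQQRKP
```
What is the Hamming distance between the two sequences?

The sequences differ at positions 5 (1-based) — 1 in total.

1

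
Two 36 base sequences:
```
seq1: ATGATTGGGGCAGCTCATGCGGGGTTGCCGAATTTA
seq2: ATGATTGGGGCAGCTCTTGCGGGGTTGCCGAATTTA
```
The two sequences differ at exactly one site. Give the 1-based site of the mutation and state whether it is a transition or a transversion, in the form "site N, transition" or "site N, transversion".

site 17, transversion

The sequences differ only at site 17: A→T (purine→pyrimidine), a transversion.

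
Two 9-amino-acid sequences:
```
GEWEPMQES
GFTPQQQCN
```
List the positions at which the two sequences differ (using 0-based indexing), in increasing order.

Scanning 0-based: 1: E/F; 2: W/T; 3: E/P; 4: P/Q; 5: M/Q; 7: E/C; 8: S/N.

1, 2, 3, 4, 5, 7, 8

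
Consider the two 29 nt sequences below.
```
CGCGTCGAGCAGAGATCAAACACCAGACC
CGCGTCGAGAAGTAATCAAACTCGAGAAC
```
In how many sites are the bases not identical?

6

Mismatches (1-based): site 10: C→A; site 13: A→T; site 14: G→A; site 22: A→T; site 24: C→G; site 28: C→A.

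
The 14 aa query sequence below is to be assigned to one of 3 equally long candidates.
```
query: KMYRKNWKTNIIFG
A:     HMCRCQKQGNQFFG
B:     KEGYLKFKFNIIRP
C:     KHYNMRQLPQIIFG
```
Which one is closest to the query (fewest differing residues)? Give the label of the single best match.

C

Hamming distances to query — A: 9; B: 9; C: 8.
Smallest is C with 8 mismatches.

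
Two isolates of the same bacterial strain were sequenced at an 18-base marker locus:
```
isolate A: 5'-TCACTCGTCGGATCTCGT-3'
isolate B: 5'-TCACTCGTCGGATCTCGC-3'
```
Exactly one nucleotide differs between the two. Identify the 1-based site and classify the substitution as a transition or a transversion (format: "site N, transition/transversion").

site 18, transition

The sequences differ only at site 18: T→C (pyrimidine→pyrimidine), a transition.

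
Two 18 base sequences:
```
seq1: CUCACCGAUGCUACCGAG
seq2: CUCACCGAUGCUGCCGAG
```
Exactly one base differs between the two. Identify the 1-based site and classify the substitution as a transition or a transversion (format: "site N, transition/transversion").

site 13, transition

The sequences differ only at site 13: A→G (purine→purine), a transition.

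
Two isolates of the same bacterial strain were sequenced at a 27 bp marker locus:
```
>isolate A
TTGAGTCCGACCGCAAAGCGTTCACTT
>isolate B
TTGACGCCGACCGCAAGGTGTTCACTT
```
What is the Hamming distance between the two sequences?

4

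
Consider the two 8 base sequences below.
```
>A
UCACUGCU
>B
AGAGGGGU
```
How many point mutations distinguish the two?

Mismatches (1-based): base 1: U→A; base 2: C→G; base 4: C→G; base 5: U→G; base 7: C→G.

5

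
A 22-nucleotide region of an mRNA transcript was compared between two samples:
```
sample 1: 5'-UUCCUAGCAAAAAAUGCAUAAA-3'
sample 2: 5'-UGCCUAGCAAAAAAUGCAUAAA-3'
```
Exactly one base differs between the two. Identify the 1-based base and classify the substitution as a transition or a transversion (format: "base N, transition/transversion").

base 2, transversion

The sequences differ only at base 2: U→G (pyrimidine→purine), a transversion.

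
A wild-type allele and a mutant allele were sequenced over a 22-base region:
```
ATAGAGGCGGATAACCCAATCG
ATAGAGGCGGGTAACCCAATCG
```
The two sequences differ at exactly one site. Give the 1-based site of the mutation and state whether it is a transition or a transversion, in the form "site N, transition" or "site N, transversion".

The sequences differ only at site 11: A→G (purine→purine), a transition.

site 11, transition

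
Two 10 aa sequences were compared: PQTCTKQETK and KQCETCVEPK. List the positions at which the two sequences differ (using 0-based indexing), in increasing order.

Differences at position 0 (P→K), position 2 (T→C), position 3 (C→E), position 5 (K→C), position 6 (Q→V), position 8 (T→P).

0, 2, 3, 5, 6, 8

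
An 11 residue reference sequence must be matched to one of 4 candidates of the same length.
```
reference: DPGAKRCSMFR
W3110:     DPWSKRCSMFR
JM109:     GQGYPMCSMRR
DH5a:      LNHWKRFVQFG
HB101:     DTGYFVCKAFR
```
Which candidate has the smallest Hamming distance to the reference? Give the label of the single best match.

W3110 differs at 2 positions; JM109 differs at 6 positions; DH5a differs at 8 positions; HB101 differs at 6 positions. The closest is W3110.

W3110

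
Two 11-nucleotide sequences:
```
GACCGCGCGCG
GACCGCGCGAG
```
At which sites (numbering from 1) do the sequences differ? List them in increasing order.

10

Differences at site 10 (C→A).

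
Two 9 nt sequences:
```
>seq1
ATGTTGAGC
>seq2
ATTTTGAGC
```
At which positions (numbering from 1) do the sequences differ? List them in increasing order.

3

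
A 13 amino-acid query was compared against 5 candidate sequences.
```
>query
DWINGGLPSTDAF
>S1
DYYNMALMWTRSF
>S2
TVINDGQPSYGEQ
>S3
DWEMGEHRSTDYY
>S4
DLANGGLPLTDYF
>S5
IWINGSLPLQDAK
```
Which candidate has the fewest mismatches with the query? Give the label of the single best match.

S4

Hamming distances to query — S1: 8; S2: 8; S3: 7; S4: 4; S5: 5.
Smallest is S4 with 4 mismatches.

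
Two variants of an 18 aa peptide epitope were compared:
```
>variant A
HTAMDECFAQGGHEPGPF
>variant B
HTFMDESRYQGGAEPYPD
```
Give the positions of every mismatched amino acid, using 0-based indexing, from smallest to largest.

2, 6, 7, 8, 12, 15, 17

Scanning 0-based: 2: A/F; 6: C/S; 7: F/R; 8: A/Y; 12: H/A; 15: G/Y; 17: F/D.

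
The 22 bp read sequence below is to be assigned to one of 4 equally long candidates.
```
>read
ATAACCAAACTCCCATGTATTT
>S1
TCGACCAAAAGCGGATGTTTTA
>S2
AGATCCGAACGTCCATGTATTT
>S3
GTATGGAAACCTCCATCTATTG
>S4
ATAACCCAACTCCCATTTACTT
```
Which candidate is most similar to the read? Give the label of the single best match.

S4

Hamming distances to read — S1: 9; S2: 5; S3: 8; S4: 3.
Smallest is S4 with 3 mismatches.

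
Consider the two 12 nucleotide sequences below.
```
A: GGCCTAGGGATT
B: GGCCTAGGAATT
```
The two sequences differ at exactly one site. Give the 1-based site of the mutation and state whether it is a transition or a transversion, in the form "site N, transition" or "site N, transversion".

site 9, transition

Site 9 changes G→A. G is a purine and A is a purine, so this is a transition.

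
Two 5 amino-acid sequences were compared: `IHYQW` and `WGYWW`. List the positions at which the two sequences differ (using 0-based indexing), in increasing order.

0, 1, 3

Scanning 0-based: 0: I/W; 1: H/G; 3: Q/W.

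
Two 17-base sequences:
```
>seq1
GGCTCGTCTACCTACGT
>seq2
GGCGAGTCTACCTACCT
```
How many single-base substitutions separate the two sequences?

3

Comparing position by position, 3 sites differ: 4 (T/G), 5 (C/A), 16 (G/C).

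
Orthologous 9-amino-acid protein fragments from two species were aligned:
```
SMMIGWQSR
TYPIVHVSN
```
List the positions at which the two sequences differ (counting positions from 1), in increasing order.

Scanning 1-based: 1: S/T; 2: M/Y; 3: M/P; 5: G/V; 6: W/H; 7: Q/V; 9: R/N.

1, 2, 3, 5, 6, 7, 9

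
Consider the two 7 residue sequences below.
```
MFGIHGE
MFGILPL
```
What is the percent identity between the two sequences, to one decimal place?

3 positions differ (5, 6, 7), so 4 of 7 match: 4/7 = 57.14%.

57.1%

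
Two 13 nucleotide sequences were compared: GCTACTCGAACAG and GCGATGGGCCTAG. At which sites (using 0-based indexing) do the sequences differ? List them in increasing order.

Differences at site 2 (T→G), site 4 (C→T), site 5 (T→G), site 6 (C→G), site 8 (A→C), site 9 (A→C), site 10 (C→T).

2, 4, 5, 6, 8, 9, 10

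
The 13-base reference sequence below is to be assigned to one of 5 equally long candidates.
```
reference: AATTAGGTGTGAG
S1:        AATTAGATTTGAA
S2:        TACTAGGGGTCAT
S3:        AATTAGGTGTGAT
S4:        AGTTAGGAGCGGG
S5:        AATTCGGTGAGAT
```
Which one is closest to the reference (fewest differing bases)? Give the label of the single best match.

S3

S1 differs at 3 bases; S2 differs at 5 bases; S3 differs at 1 base; S4 differs at 4 bases; S5 differs at 3 bases. The closest is S3.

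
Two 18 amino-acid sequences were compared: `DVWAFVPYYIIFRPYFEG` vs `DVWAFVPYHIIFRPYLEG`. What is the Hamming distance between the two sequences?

2

Mismatches (1-based): position 9: Y→H; position 16: F→L.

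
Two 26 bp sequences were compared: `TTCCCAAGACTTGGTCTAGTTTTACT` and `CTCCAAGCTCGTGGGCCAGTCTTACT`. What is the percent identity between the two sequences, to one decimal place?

Mismatches at positions 1, 5, 7, 8, 9, 11, 15, 17, 21 (1-based): 9 of 26.
Identical positions: 17/26 = 65.38% → 65.4%.

65.4%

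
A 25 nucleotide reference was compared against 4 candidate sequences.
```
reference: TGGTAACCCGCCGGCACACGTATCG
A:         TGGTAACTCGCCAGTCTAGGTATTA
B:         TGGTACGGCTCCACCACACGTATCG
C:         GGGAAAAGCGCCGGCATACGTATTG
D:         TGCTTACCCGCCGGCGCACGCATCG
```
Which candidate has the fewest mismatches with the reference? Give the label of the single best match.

D

A differs at 8 sites; B differs at 6 sites; C differs at 6 sites; D differs at 4 sites. The closest is D.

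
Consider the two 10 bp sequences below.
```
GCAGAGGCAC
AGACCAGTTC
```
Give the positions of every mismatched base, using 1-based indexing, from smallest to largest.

Scanning 1-based: 1: G/A; 2: C/G; 4: G/C; 5: A/C; 6: G/A; 8: C/T; 9: A/T.

1, 2, 4, 5, 6, 8, 9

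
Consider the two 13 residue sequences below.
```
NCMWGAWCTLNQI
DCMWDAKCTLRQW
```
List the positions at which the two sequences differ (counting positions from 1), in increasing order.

Differences at position 1 (N→D), position 5 (G→D), position 7 (W→K), position 11 (N→R), position 13 (I→W).

1, 5, 7, 11, 13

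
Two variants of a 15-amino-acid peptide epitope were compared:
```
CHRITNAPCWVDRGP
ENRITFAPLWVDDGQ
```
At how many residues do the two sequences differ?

6

Comparing position by position, 6 residues differ: 1 (C/E), 2 (H/N), 6 (N/F), 9 (C/L), 13 (R/D), 15 (P/Q).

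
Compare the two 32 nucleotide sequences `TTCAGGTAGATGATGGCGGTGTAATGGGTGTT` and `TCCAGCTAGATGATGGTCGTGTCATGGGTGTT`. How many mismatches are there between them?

5

The sequences differ at sites 2, 6, 17, 18, 23 (1-based) — 5 in total.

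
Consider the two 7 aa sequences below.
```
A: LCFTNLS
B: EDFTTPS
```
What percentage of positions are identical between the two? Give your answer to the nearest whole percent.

Mismatches at positions 1, 2, 5, 6 (1-based): 4 of 7.
Identical positions: 3/7 = 42.86% → 43%.

43%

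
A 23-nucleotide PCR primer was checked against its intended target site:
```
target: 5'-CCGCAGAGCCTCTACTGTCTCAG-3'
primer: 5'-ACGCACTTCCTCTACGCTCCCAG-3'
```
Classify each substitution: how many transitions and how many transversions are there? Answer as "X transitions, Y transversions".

1 transition, 6 transversions

Transitions (purine↔purine or pyrimidine↔pyrimidine): 20 T→C.
Transversions (purine↔pyrimidine): 1 C→A, 6 G→C, 7 A→T, 8 G→T, 16 T→G, 17 G→C.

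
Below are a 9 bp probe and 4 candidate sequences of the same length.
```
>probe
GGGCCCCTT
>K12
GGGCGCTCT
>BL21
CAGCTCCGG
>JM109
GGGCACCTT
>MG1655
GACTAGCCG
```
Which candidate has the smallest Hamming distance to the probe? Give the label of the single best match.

K12 differs at 3 sites; BL21 differs at 5 sites; JM109 differs at 1 site; MG1655 differs at 7 sites. The closest is JM109.

JM109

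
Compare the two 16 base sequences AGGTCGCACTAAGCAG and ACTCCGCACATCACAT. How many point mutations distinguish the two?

Comparing position by position, 8 bases differ: 2 (G/C), 3 (G/T), 4 (T/C), 10 (T/A), 11 (A/T), 12 (A/C), 13 (G/A), 16 (G/T).

8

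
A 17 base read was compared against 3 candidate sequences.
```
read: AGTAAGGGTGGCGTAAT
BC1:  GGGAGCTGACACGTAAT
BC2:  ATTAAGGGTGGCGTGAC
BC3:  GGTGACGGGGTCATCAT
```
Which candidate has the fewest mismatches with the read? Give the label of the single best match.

BC1 differs at 8 bases; BC2 differs at 3 bases; BC3 differs at 7 bases. The closest is BC2.

BC2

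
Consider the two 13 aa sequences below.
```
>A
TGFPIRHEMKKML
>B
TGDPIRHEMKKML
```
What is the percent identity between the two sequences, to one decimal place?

Mismatch at position 3 (1-based): 1 of 13.
Identical positions: 12/13 = 92.31% → 92.3%.

92.3%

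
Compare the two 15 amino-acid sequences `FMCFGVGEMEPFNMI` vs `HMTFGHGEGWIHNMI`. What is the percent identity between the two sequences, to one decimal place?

7 positions differ (1, 3, 6, 9, 10, 11, 12), so 8 of 15 match: 8/15 = 53.33%.

53.3%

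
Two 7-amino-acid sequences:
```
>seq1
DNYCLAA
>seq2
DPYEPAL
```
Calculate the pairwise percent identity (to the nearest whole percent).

43%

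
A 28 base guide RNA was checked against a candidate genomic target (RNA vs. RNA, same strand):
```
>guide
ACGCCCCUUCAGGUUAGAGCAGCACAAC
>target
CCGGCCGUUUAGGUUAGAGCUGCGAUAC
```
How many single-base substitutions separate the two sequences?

8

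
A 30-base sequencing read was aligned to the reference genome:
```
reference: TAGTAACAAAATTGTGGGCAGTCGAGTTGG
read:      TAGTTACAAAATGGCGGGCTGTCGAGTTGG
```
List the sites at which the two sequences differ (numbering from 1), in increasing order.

5, 13, 15, 20

Differences at site 5 (A→T), site 13 (T→G), site 15 (T→C), site 20 (A→T).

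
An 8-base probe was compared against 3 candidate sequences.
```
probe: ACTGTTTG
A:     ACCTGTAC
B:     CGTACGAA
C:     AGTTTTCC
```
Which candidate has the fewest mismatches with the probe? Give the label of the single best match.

Hamming distances to probe — A: 5; B: 7; C: 4.
Smallest is C with 4 mismatches.

C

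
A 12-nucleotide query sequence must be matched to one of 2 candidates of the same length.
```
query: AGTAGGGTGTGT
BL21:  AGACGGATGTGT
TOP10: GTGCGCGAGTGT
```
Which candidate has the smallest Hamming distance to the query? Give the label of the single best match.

BL21 differs at 3 positions; TOP10 differs at 6 positions. The closest is BL21.

BL21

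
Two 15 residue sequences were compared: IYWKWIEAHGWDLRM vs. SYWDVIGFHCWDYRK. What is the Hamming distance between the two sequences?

8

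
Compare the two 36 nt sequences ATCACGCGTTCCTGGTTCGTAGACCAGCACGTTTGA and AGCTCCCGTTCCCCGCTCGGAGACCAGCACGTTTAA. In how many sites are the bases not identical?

8

Comparing position by position, 8 sites differ: 2 (T/G), 4 (A/T), 6 (G/C), 13 (T/C), 14 (G/C), 16 (T/C), 20 (T/G), 35 (G/A).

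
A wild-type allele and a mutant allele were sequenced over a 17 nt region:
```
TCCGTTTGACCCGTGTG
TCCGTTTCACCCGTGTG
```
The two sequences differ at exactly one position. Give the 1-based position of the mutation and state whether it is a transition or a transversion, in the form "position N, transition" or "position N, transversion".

position 8, transversion

The sequences differ only at position 8: G→C (purine→pyrimidine), a transversion.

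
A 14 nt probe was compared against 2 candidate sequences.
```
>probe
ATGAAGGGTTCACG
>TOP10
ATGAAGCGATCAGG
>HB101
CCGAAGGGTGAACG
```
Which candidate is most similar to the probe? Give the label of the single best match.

TOP10 differs at 3 positions; HB101 differs at 4 positions. The closest is TOP10.

TOP10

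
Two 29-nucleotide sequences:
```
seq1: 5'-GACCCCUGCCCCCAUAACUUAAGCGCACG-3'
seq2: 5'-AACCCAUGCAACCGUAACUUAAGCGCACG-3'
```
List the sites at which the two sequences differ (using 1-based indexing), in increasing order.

1, 6, 10, 11, 14

Differences at site 1 (G→A), site 6 (C→A), site 10 (C→A), site 11 (C→A), site 14 (A→G).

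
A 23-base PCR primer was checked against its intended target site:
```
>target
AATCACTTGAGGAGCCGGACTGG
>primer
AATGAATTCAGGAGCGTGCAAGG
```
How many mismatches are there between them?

Comparing position by position, 8 positions differ: 4 (C/G), 6 (C/A), 9 (G/C), 16 (C/G), 17 (G/T), 19 (A/C), 20 (C/A), 21 (T/A).

8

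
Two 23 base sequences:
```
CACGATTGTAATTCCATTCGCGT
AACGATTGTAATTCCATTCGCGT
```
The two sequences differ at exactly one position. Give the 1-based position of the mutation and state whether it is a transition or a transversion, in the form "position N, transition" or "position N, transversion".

position 1, transversion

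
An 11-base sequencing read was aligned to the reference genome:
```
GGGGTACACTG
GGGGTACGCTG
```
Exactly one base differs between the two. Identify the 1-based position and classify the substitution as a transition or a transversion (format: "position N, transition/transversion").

position 8, transition

Position 8 changes A→G. A is a purine and G is a purine, so this is a transition.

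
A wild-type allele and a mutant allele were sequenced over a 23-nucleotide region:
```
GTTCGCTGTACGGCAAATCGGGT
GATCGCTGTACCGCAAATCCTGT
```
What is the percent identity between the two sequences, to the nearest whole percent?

4 positions differ (2, 12, 20, 21), so 19 of 23 match: 19/23 = 82.61%.

83%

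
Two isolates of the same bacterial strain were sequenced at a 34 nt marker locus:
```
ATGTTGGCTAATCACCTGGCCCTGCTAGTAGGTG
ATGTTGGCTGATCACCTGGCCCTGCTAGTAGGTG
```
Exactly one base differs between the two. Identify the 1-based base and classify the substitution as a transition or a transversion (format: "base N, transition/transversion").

base 10, transition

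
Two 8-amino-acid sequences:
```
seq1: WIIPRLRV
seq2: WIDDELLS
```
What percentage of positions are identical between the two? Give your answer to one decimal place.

Mismatches at positions 3, 4, 5, 7, 8 (1-based): 5 of 8.
Identical positions: 3/8 = 37.5% → 37.5%.

37.5%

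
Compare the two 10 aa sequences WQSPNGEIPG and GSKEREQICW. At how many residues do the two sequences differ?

Comparing position by position, 9 residues differ: 1 (W/G), 2 (Q/S), 3 (S/K), 4 (P/E), 5 (N/R), 6 (G/E), 7 (E/Q), 9 (P/C), 10 (G/W).

9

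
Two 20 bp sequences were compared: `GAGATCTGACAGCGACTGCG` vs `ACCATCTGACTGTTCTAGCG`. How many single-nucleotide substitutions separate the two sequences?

The sequences differ at sites 1, 2, 3, 11, 13, 14, 15, 16, 17 (1-based) — 9 in total.

9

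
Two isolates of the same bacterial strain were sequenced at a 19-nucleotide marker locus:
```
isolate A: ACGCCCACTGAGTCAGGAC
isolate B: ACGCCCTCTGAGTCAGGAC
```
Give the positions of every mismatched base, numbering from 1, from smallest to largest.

7

Scanning 1-based: 7: A/T.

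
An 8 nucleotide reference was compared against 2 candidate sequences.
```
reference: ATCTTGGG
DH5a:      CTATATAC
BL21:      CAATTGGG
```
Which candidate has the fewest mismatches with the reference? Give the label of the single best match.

DH5a differs at 6 bases; BL21 differs at 3 bases. The closest is BL21.

BL21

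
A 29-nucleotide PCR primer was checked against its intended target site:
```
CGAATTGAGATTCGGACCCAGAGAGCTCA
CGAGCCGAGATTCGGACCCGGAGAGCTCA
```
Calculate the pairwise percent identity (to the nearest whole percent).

4 positions differ (4, 5, 6, 20), so 25 of 29 match: 25/29 = 86.21%.

86%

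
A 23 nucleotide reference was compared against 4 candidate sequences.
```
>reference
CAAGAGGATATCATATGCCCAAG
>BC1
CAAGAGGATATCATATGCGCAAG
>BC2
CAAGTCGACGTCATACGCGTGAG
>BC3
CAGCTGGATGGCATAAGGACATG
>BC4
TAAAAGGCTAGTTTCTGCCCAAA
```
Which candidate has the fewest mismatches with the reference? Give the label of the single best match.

BC1 differs at 1 base; BC2 differs at 8 bases; BC3 differs at 9 bases; BC4 differs at 8 bases. The closest is BC1.

BC1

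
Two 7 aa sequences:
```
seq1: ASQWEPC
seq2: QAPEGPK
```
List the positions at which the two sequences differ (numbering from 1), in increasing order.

1, 2, 3, 4, 5, 7

Scanning 1-based: 1: A/Q; 2: S/A; 3: Q/P; 4: W/E; 5: E/G; 7: C/K.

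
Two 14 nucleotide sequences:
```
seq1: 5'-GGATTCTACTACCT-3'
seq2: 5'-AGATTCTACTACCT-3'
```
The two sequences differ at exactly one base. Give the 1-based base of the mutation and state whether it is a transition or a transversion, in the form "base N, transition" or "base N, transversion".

base 1, transition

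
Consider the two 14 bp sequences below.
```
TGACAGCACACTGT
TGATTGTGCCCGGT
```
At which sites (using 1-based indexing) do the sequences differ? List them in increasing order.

4, 5, 7, 8, 10, 12

Scanning 1-based: 4: C/T; 5: A/T; 7: C/T; 8: A/G; 10: A/C; 12: T/G.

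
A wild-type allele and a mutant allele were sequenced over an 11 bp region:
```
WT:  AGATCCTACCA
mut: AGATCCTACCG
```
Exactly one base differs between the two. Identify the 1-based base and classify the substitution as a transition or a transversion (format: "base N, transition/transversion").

base 11, transition

Base 11 changes A→G. A is a purine and G is a purine, so this is a transition.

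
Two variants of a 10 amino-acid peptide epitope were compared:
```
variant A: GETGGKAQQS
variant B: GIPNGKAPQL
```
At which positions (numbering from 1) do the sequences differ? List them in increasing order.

Scanning 1-based: 2: E/I; 3: T/P; 4: G/N; 8: Q/P; 10: S/L.

2, 3, 4, 8, 10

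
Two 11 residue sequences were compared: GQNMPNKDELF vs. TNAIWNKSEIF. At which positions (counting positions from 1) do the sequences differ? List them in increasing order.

Differences at position 1 (G→T), position 2 (Q→N), position 3 (N→A), position 4 (M→I), position 5 (P→W), position 8 (D→S), position 10 (L→I).

1, 2, 3, 4, 5, 8, 10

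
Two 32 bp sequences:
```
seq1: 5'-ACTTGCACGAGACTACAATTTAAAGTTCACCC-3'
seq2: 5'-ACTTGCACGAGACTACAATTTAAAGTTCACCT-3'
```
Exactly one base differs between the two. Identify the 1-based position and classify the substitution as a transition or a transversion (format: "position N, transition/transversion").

The sequences differ only at position 32: C→T (pyrimidine→pyrimidine), a transition.

position 32, transition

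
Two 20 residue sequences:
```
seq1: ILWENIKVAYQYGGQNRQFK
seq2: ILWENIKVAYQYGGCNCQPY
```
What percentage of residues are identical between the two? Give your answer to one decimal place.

4 positions differ (15, 17, 19, 20), so 16 of 20 match: 16/20 = 80%.

80.0%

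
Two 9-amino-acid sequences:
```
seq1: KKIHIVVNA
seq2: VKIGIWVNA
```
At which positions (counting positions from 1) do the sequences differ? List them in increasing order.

Scanning 1-based: 1: K/V; 4: H/G; 6: V/W.

1, 4, 6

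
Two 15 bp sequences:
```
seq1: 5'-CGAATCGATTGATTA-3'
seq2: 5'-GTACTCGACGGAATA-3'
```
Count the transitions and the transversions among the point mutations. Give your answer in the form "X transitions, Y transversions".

1 transition, 5 transversions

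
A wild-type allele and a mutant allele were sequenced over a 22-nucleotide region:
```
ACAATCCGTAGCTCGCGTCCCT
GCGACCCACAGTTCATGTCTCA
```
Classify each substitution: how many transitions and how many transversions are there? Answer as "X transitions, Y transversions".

9 transitions, 1 transversion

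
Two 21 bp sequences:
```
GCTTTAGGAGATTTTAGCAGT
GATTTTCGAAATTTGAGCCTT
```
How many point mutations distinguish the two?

7

Mismatches (1-based): position 2: C→A; position 6: A→T; position 7: G→C; position 10: G→A; position 15: T→G; position 19: A→C; position 20: G→T.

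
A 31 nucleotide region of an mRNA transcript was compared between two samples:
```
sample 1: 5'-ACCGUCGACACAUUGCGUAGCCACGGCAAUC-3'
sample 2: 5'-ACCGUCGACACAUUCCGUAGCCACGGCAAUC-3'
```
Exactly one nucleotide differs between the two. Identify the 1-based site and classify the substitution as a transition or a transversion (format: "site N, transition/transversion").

site 15, transversion

Site 15 changes G→C. G is a purine and C is a pyrimidine, so this is a transversion.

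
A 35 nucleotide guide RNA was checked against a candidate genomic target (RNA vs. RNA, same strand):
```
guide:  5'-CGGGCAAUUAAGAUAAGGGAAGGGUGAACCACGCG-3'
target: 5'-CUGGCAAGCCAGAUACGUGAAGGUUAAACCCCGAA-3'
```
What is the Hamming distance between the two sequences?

11

Comparing position by position, 11 positions differ: 2 (G/U), 8 (U/G), 9 (U/C), 10 (A/C), 16 (A/C), 18 (G/U), 24 (G/U), 26 (G/A), 31 (A/C), 34 (C/A), 35 (G/A).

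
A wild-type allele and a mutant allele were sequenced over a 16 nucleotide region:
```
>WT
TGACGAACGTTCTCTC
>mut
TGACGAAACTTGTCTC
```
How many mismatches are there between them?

3

The sequences differ at sites 8, 9, 12 (1-based) — 3 in total.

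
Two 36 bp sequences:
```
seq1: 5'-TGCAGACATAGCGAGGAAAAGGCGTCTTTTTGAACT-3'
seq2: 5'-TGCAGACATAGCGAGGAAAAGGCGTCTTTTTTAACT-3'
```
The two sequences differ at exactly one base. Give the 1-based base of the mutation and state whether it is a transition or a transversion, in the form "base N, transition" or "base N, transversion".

The sequences differ only at base 32: G→T (purine→pyrimidine), a transversion.

base 32, transversion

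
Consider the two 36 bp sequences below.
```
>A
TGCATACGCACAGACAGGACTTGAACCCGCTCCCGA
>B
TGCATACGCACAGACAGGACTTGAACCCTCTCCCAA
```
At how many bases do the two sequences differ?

2

Mismatches (1-based): base 29: G→T; base 35: G→A.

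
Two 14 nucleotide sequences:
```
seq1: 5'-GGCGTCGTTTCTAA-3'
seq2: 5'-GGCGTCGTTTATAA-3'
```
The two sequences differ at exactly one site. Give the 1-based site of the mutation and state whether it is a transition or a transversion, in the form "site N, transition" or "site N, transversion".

The sequences differ only at site 11: C→A (pyrimidine→purine), a transversion.

site 11, transversion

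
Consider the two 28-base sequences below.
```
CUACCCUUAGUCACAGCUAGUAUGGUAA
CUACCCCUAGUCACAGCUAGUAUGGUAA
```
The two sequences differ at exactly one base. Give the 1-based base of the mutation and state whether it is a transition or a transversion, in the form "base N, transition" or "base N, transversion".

base 7, transition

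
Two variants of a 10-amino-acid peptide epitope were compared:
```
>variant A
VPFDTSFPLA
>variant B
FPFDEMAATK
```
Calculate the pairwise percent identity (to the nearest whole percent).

Mismatches at positions 1, 5, 6, 7, 8, 9, 10 (1-based): 7 of 10.
Identical positions: 3/10 = 30% → 30%.

30%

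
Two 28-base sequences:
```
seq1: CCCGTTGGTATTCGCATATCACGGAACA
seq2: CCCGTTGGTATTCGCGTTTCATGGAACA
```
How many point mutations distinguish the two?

3

Comparing position by position, 3 bases differ: 16 (A/G), 18 (A/T), 22 (C/T).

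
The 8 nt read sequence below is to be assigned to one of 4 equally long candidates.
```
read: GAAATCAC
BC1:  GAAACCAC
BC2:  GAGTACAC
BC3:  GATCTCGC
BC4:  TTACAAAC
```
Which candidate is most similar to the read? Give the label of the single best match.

BC1

Hamming distances to read — BC1: 1; BC2: 3; BC3: 3; BC4: 5.
Smallest is BC1 with 1 mismatch.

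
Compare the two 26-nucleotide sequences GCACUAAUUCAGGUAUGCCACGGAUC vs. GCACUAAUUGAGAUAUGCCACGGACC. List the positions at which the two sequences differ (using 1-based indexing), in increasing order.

10, 13, 25

Differences at position 10 (C→G), position 13 (G→A), position 25 (U→C).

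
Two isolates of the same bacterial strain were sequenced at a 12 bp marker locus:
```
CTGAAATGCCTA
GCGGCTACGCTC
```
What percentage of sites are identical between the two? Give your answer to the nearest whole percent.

Mismatches at positions 1, 2, 4, 5, 6, 7, 8, 9, 12 (1-based): 9 of 12.
Identical positions: 3/12 = 25% → 25%.

25%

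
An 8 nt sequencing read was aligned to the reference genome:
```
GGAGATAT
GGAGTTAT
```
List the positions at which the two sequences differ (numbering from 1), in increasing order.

5

Scanning 1-based: 5: A/T.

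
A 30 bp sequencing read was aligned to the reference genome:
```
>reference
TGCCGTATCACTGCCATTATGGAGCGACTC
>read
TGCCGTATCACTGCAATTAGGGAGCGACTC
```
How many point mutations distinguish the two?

2

The sequences differ at bases 15, 20 (1-based) — 2 in total.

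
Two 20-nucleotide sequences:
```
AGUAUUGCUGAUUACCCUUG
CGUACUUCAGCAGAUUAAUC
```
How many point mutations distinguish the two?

Comparing position by position, 12 bases differ: 1 (A/C), 5 (U/C), 7 (G/U), 9 (U/A), 11 (A/C), 12 (U/A), 13 (U/G), 15 (C/U), 16 (C/U), 17 (C/A), 18 (U/A), 20 (G/C).

12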